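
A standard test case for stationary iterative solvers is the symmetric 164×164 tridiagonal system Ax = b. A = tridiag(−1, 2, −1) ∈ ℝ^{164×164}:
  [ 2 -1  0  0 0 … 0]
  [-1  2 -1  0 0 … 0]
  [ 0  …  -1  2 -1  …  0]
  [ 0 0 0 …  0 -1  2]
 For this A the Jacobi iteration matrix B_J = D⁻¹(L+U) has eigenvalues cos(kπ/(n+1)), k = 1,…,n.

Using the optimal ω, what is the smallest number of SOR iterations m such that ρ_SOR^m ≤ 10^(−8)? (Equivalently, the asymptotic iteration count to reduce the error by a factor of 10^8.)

m = 484

½·tridiag(1,0,1) at n=164: λ_k = cos(kπ/165); max |λ| at k=1 ⇒ ρ_J = cos(π/165) ≈ 0.9998187.
root = sin(π/165) = 0.0190388  (since 1−cos² = sin²).
ω* = 2/(1 + 0.0190388) = 2/1.0190388 = 1.9626338.
At ω = 1.9626338 every |λ(B_ω)| = ω−1, so ρ_SOR = 0.9626338.
For 8 digits: m = 8·ln10 / (−ln 0.9626338) = 18.4207/0.0380822 = 483.709; round up → m = 484.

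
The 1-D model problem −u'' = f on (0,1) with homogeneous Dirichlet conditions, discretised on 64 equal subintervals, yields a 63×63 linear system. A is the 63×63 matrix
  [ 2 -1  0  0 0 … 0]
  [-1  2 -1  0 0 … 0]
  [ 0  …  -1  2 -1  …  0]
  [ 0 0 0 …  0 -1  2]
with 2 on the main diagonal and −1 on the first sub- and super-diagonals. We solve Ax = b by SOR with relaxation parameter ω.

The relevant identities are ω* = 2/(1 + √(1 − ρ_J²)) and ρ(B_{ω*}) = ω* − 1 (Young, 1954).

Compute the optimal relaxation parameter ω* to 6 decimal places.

ρ_J = max_k |cos(kπ/64)| = cos(π/64) = 0.998795
√(1−ρ_J²) = |sin(π/64)| = 0.0490677
ω* = 2/(1+0.0490677) = 1.906455
ρ_SOR = ω* − 1 ≈ 0.906455.

ω* = 1.906455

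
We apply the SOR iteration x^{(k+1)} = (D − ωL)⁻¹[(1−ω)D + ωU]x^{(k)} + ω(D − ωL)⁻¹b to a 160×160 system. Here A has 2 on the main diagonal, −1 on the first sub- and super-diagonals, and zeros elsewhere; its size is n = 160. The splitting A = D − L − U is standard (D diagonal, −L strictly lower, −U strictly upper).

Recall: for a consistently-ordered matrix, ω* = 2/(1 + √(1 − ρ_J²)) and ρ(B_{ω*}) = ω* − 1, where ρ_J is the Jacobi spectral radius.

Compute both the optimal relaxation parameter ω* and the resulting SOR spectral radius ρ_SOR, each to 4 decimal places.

½·tridiag(1,0,1) at n=160: λ_k = cos(kπ/161); max |λ| at k=1 ⇒ ρ_J = cos(π/161) ≈ 0.9998.
1 − cos²(π/161) = sin²(π/161) ⇒ √(1−ρ_J²) = sin(π/161) = 0.01951.
Then 2/(1+√(1−ρ_J²)) = 2/(1+0.01951); ω* = 2/1.01951 = 1.9617.
At ω = 1.9617 every |λ(B_ω)| = ω−1, so ρ_SOR = 0.9617.

ω* = 1.9617, ρ_SOR = 0.9617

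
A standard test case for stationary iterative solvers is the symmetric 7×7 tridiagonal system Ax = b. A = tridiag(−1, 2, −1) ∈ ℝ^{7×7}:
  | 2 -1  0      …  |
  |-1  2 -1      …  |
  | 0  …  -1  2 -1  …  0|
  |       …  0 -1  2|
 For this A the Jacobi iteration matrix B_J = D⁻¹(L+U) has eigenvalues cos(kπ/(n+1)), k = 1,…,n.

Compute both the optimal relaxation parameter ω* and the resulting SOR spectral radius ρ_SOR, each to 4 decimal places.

B_J for the 7×7 system has eigenvalues cos(kπ/8); ρ_J = cos(π/8) = 0.9239.
root = sin(π/8) = 0.38268  (since 1−cos² = sin²).
So ω* = 2/1.38268 = 1.4465 (Young).
ρ_SOR = ω* − 1 = 1.4465 − 1 = 0.4465.

ω* = 1.4465, ρ_SOR = 0.4465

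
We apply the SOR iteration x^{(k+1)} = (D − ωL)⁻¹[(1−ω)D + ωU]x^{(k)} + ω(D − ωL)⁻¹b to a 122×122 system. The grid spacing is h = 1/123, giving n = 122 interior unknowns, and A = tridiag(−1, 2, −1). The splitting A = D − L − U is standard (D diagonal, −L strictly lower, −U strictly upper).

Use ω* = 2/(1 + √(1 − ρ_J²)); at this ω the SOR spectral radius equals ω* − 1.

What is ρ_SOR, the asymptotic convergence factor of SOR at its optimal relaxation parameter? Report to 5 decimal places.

ρ_SOR = 0.95019

B_J for the 122×122 system has eigenvalues cos(kπ/123); ρ_J = cos(π/123) = 0.99967.
√(1−ρ_J²) = |sin(π/123)| = 0.025539
ω* = 2 / (1 + 0.025539) = 2 / 1.025539 ≈ 1.95019.
ρ_SOR = ω* − 1 ≈ 0.95019.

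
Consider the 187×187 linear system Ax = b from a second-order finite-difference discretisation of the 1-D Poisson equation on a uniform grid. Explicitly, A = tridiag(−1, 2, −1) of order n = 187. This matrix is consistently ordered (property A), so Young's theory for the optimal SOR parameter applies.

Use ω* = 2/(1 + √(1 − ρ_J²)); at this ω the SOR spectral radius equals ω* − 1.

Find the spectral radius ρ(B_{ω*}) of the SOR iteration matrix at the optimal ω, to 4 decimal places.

ρ_J = max_k |cos(kπ/188)| = cos(π/188) = 0.9999
√(1−ρ_J²) = |sin(π/188)| = 0.01671
ω* = 2/(1 + 0.01671) = 2/1.01671 = 1.9671.
Hence ρ(B_{ω*}) = 1.9671 − 1 = 0.9671.

ρ_SOR = 0.9671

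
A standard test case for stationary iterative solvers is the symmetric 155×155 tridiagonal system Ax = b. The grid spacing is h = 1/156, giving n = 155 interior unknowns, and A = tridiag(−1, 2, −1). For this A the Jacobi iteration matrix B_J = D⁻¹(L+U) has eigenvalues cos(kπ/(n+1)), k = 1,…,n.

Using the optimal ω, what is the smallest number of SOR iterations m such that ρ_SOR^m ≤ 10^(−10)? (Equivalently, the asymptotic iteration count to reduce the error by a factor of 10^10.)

m = 572

B_J for the 155×155 system has eigenvalues cos(kπ/156); ρ_J = cos(π/156) = 0.9997972.
√(1 − cos²(π/156)) = sin(π/156) ≈ 0.0201371.
ω* = 2/(1+0.0201371) = 1.9605208
[ρ_SOR] ω* − 1 = 0.9605208.
For 10 digits: m = 10·ln10 / (−ln 0.9605208) = 23.0259/0.0402796 = 571.652; round up → m = 572.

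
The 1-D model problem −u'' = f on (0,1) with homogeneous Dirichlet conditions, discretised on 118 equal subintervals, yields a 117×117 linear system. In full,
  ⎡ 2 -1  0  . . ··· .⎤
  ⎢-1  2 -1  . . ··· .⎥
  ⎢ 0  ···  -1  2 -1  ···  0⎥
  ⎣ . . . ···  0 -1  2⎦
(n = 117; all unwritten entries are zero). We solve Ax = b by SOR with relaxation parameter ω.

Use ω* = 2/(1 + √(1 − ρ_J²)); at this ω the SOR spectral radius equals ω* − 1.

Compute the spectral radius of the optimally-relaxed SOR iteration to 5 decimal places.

ρ_J = max_k |cos(kπ/118)| = cos(π/118) = 0.99965
√(1−ρ_J²) simplifies to sin(π/118) = 0.026621.
So ω* = 2/1.026621 = 1.94814 (Young).
[ρ_SOR] ω* − 1 = 0.94814.

ρ_SOR = 0.94814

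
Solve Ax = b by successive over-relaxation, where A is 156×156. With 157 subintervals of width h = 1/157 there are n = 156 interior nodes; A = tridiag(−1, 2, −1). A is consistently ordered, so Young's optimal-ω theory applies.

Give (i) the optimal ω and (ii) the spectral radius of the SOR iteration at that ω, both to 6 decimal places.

With n=156, ρ(Jacobi) = cos(π/157) = 0.999800.
√(1 − cos²(π/157)) = sin(π/157) ≈ 0.0200088.
So ω* = 2/1.0200088 = 1.960767 (Young).
[ρ_SOR] ω* − 1 = 0.960767.

ω* = 1.960767, ρ_SOR = 0.960767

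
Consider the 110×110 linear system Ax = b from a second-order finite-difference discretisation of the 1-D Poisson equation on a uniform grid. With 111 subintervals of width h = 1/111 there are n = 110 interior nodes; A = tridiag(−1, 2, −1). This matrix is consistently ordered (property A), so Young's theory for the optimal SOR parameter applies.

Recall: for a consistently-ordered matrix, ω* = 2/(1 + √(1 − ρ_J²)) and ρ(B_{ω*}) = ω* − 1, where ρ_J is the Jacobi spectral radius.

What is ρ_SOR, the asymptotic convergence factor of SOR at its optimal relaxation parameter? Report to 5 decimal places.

ρ_SOR = 0.94496

[ρ_J] n=110: ρ(B_J) = cos(π/(n+1)) = cos(π/111) = 0.99960.
√(1−ρ_J²) = |sin(π/111)| = 0.028299
ω* = 2/(1+0.028299) = 1.94496
and ρ(B_{ω*}) = 1.94496 − 1 = 0.94496.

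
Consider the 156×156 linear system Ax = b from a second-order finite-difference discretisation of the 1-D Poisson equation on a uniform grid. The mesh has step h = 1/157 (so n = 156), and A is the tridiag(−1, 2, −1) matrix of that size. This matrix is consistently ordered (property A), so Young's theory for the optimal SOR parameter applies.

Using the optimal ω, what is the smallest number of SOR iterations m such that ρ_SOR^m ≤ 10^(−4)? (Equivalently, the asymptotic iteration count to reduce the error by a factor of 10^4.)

With n=156, ρ(Jacobi) = cos(π/157) = 0.9997998.
√(1 − cos²(π/157)) = sin(π/157) ≈ 0.0200088.
Then 2/(1+√(1−ρ_J²)) = 2/(1+0.0200088); ω* = 2/1.0200088 = 1.9607674.
and ρ(B_{ω*}) = 1.9607674 − 1 = 0.9607674.
m ≥ 4·ln10 / (−ln 0.9607674) = 230.127; smallest integer m = 231.

m = 231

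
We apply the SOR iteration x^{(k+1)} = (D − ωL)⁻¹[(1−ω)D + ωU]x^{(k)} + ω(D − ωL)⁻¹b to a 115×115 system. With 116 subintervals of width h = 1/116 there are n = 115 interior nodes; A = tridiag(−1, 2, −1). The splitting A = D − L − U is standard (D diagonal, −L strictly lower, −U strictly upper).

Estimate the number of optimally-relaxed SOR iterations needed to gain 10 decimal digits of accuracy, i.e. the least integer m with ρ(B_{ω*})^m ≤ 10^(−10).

With n=115, ρ(Jacobi) = cos(π/116) = 0.9996333.
√(1−ρ_J²) = |sin(π/116)| = 0.0270794
ω* = 2 / (1 + 0.0270794) = 2 / 1.0270794 ≈ 1.9472691.
ρ_SOR = ω* − 1 ≈ 0.9472691.
m ≥ 10·ln10 / (−ln 0.9472691) = 425.051; smallest integer m = 426.

m = 426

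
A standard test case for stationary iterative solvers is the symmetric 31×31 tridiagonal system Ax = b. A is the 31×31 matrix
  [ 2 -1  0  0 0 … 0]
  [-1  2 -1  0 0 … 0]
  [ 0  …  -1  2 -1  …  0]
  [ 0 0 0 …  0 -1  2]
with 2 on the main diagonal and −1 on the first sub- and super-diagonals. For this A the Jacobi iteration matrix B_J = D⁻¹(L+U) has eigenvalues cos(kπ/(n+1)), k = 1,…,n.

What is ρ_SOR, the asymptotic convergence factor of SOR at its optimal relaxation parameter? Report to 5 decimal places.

ρ_SOR = 0.82147

½·tridiag(1,0,1) at n=31: λ_k = cos(kπ/32); max |λ| at k=1 ⇒ ρ_J = cos(π/32) ≈ 0.99518.
√(1−ρ_J²) simplifies to sin(π/32) = 0.098017.
[ω*] 2 ÷ (1 + 0.098017) = 2 ÷ 1.098017 = 1.82147.
and ρ(B_{ω*}) = 1.82147 − 1 = 0.82147.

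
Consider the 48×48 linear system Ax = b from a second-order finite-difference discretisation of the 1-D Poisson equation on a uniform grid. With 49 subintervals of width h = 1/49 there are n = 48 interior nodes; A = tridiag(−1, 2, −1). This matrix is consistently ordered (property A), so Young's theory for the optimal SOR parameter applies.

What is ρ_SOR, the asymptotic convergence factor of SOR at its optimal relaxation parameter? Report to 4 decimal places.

[ρ_J] n=48: ρ(B_J) = cos(π/(n+1)) = cos(π/49) = 0.9979.
1 − cos²(π/49) = sin²(π/49) ⇒ √(1−ρ_J²) = sin(π/49) = 0.06407.
Young: ω* = 2/(1+√(1−ρ_J²)) = 2/(1+0.06407) = 2/1.06407 = 1.8796.
ρ_SOR = ω* − 1 = 1.8796 − 1 = 0.8796.

ρ_SOR = 0.8796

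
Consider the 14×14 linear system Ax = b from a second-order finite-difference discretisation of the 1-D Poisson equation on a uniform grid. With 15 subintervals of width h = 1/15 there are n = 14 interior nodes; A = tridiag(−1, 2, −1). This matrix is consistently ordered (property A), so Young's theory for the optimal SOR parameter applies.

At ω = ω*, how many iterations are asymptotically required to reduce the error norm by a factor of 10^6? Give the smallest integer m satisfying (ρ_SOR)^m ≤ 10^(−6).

m = 33

spectrum of D⁻¹(L+U) = {cos(kπ/15) : 1≤k≤14}; ρ_J = cos(π/15) = 0.9781476.
1 − cos²(π/15) = sin²(π/15) ⇒ √(1−ρ_J²) = sin(π/15) = 0.2079117.
ω* = 2 / (1 + 0.2079117) = 2 / 1.2079117 ≈ 1.6557502.
ρ_SOR = ω* − 1 ≈ 0.6557502.
m ≥ 6·ln10 / (−ln 0.6557502) = 32.740; smallest integer m = 33.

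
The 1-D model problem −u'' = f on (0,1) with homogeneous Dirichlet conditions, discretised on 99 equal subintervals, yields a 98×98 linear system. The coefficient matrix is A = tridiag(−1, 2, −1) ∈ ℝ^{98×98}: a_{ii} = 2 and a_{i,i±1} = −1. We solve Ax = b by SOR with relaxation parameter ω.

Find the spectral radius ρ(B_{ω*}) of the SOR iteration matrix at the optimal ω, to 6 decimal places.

With n=98, ρ(Jacobi) = cos(π/99) = 0.999497.
√(1−ρ_J²) simplifies to sin(π/99) = 0.0317279.
ω* = 2 / (1 + 0.0317279) = 2 / 1.0317279 ≈ 1.938496.
ρ_SOR = ω* − 1 ≈ 0.938496.

ρ_SOR = 0.938496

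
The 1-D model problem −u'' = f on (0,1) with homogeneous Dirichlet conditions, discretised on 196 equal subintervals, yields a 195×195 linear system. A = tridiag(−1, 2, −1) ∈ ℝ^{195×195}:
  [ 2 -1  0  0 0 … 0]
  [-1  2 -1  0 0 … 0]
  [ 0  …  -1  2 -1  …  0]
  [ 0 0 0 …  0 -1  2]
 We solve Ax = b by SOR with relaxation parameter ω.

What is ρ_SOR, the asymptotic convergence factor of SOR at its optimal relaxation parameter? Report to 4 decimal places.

ρ_SOR = 0.9684

B_J for the 195×195 system has eigenvalues cos(kπ/196); ρ_J = cos(π/196) = 0.9999.
√(1−ρ_J²) simplifies to sin(π/196) = 0.01603.
ω* = 2 / (1 + 0.01603) = 2 / 1.01603 ≈ 1.9684.
Hence ρ(B_{ω*}) = 1.9684 − 1 = 0.9684.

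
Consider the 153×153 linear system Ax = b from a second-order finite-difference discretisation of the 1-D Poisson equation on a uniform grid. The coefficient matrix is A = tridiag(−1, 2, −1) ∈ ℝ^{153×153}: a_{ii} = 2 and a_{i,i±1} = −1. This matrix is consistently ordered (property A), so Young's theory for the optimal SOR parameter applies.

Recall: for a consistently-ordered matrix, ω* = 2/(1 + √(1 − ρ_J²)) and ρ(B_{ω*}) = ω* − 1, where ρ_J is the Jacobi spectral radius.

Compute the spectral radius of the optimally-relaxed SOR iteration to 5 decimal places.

ρ_SOR = 0.96002

ρ_J = max_k |cos(kπ/154)| = cos(π/154) = 0.99979
√(1 − cos²(π/154)) = sin(π/154) ≈ 0.020399.
So ω* = 2/1.020399 = 1.96002 (Young).
At ω = 1.96002 every |λ(B_ω)| = ω−1, so ρ_SOR = 0.96002.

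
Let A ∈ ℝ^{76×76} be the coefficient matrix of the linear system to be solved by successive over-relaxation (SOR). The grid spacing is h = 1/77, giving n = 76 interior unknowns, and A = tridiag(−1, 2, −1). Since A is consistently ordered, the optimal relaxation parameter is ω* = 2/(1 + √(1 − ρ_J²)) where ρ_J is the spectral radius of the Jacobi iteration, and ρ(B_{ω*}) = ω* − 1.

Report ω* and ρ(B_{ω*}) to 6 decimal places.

ρ_J = max_k |cos(kπ/77)| = cos(π/77) = 0.999168
1 − cos²(π/77) = sin²(π/77) ⇒ √(1−ρ_J²) = sin(π/77) = 0.0407886.
So ω* = 2/1.0407886 = 1.921620 (Young).
Hence ρ(B_{ω*}) = 1.921620 − 1 = 0.921620.

ω* = 1.921620, ρ_SOR = 0.921620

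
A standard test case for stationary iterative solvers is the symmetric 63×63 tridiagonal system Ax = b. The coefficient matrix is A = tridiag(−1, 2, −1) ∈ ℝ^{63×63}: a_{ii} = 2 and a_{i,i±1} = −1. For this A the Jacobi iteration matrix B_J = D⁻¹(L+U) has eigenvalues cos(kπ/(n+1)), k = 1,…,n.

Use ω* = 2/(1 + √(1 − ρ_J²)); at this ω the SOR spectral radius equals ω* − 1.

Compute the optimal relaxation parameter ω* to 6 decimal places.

ω* = 1.906455

½·tridiag(1,0,1) at n=63: λ_k = cos(kπ/64); max |λ| at k=1 ⇒ ρ_J = cos(π/64) ≈ 0.998795.
root = sin(π/64) = 0.0490677  (since 1−cos² = sin²).
Then 2/(1+√(1−ρ_J²)) = 2/(1+0.0490677); ω* = 2/1.0490677 = 1.906455.
and ρ(B_{ω*}) = 1.906455 − 1 = 0.906455.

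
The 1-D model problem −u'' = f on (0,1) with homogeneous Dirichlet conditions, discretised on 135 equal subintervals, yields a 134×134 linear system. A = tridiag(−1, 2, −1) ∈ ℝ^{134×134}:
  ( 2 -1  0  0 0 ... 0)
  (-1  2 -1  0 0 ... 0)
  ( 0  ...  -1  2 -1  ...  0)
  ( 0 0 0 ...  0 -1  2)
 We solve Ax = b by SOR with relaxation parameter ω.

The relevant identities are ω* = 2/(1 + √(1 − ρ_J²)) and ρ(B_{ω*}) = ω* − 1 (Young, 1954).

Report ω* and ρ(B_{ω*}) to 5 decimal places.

ω* = 1.95452, ρ_SOR = 0.95452

With n=134, ρ(Jacobi) = cos(π/135) = 0.99973.
√(1−ρ_J²) simplifies to sin(π/135) = 0.023269.
So ω* = 2/1.023269 = 1.95452 (Young).
ρ_SOR = ω* − 1 = 1.95452 − 1 = 0.95452.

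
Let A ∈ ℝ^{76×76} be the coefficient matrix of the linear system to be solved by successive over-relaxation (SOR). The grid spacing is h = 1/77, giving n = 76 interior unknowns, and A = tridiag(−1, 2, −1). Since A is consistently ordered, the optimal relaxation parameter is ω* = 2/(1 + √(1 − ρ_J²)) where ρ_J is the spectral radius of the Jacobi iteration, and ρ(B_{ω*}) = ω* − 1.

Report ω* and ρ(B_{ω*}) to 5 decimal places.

ρ_J = max_k |cos(kπ/77)| = cos(π/77) = 0.99917
1 − cos²(π/77) = sin²(π/77) ⇒ √(1−ρ_J²) = sin(π/77) = 0.040789.
Young: ω* = 2/(1+√(1−ρ_J²)) = 2/(1+0.040789) = 2/1.040789 = 1.92162.
ρ_SOR = ω* − 1 = 1.92162 − 1 = 0.92162.

ω* = 1.92162, ρ_SOR = 0.92162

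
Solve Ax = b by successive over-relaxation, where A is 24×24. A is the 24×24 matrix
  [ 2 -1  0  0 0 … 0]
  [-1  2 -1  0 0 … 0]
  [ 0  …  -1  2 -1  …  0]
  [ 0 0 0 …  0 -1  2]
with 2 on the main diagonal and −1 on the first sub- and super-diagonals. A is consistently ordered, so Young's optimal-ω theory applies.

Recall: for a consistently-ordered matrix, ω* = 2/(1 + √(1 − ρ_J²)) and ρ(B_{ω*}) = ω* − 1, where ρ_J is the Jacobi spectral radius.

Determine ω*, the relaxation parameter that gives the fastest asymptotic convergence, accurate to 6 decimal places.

ω* = 1.777251

[ρ_J] n=24: ρ(B_J) = cos(π/(n+1)) = cos(π/25) = 0.992115.
root = sin(π/25) = 0.1253332  (since 1−cos² = sin²).
So ω* = 2/1.1253332 = 1.777251 (Young).
ρ(B_{ω*}) = ω*−1 = 0.777251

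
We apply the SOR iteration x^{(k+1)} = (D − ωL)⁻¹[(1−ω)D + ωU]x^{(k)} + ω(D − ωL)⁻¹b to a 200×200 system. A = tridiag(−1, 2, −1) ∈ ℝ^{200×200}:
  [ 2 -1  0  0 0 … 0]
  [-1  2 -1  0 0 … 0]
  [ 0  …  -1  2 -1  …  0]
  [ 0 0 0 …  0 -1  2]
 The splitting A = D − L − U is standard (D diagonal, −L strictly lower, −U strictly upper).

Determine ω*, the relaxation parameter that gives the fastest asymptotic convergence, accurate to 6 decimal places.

With n=200, ρ(Jacobi) = cos(π/201) = 0.999878.
root = sin(π/201) = 0.0156292  (since 1−cos² = sin²).
ω* = 2 / (1 + 0.0156292) = 2 / 1.0156292 ≈ 1.969223.
ρ_SOR = ω* − 1 = 1.969223 − 1 = 0.969223.

ω* = 1.969223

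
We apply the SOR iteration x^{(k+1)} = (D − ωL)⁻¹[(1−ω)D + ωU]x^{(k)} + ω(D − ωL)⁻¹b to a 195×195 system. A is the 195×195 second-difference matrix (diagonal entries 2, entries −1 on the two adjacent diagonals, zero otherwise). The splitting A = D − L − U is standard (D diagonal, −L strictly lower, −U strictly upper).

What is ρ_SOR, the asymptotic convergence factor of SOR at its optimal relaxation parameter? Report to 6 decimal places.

ρ_SOR = 0.968450

½·tridiag(1,0,1) at n=195: λ_k = cos(kπ/196); max |λ| at k=1 ⇒ ρ_J = cos(π/196) ≈ 0.999872.
√(1−ρ_J²) = |sin(π/196)| = 0.0160278
ω* = 2/(1 + 0.0160278) = 2/1.0160278 = 1.968450.
ρ_SOR = ω* − 1 = 1.968450 − 1 = 0.968450.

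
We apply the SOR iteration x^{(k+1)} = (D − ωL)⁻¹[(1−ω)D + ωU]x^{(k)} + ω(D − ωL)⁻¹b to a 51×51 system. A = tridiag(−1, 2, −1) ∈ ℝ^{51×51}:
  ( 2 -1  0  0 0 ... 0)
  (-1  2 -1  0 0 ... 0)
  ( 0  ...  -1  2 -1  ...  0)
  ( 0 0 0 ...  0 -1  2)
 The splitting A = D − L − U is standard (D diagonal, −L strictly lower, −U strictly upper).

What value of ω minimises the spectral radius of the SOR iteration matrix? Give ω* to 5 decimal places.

n=51: λ(B_J) = 1 − λ(A)/2 = cos(kπ/52); k=1 gives ρ_J = 0.99818.
√(1−ρ_J²) simplifies to sin(π/52) = 0.060378.
ω* = 2/(1 + 0.060378) = 2/1.060378 = 1.88612.
ρ_SOR = ω* − 1 = 1.88612 − 1 = 0.88612.

ω* = 1.88612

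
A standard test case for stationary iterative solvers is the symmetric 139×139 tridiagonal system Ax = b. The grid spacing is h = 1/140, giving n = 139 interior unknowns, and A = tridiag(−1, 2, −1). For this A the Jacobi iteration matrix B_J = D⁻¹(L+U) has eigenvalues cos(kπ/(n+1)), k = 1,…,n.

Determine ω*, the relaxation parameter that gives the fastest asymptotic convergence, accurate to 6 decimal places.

ω* = 1.956109

With n=139, ρ(Jacobi) = cos(π/140) = 0.999748.
root = sin(π/140) = 0.0224381  (since 1−cos² = sin²).
So ω* = 2/1.0224381 = 1.956109 (Young).
ρ(B_{ω*}) = ω*−1 = 0.956109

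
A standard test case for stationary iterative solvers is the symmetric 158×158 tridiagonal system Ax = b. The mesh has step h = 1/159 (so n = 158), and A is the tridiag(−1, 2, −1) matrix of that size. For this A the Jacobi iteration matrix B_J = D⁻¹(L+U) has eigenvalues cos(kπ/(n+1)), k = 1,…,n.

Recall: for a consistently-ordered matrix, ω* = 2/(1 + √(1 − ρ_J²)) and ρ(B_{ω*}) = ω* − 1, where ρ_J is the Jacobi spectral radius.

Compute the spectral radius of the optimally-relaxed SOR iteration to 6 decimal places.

ρ_SOR = 0.961251

[ρ_J] n=158: ρ(B_J) = cos(π/(n+1)) = cos(π/159) = 0.999805.
√(1−ρ_J²) = |sin(π/159)| = 0.0197572
[ω*] 2 ÷ (1 + 0.0197572) = 2 ÷ 1.0197572 = 1.961251.
At ω = 1.961251 every |λ(B_ω)| = ω−1, so ρ_SOR = 0.961251.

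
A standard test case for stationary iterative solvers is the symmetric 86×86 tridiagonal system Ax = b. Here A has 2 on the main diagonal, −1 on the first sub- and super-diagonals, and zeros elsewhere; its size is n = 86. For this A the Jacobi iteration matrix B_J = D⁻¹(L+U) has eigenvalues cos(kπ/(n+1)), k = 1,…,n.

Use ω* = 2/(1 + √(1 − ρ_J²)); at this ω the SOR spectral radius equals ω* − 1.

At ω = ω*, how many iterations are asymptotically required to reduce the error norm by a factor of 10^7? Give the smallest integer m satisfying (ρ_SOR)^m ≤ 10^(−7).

B_J for the 86×86 system has eigenvalues cos(kπ/87); ρ_J = cos(π/87) = 0.9993481.
√(1−ρ_J²) = |sin(π/87)| = 0.0361024
Young: ω* = 2/(1+√(1−ρ_J²)) = 2/(1+0.0361024) = 2/1.0361024 = 1.9303111.
ρ_SOR = ω* − 1 = 1.9303111 − 1 = 0.9303111.
m ≥ 7·ln10 / (−ln 0.9303111) = 223.131; smallest integer m = 224.

m = 224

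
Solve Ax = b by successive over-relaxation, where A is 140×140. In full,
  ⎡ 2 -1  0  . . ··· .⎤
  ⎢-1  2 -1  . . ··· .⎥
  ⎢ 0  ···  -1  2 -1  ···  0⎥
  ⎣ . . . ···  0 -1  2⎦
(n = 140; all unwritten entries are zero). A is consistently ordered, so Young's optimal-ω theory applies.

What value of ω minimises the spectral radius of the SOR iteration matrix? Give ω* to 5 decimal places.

ω* = 1.95641

spectrum of D⁻¹(L+U) = {cos(kπ/141) : 1≤k≤140}; ρ_J = cos(π/141) = 0.99975.
√(1−ρ_J²) = |sin(π/141)| = 0.022279
ω* = 2/(1+0.022279) = 1.95641
Hence ρ(B_{ω*}) = 1.95641 − 1 = 0.95641.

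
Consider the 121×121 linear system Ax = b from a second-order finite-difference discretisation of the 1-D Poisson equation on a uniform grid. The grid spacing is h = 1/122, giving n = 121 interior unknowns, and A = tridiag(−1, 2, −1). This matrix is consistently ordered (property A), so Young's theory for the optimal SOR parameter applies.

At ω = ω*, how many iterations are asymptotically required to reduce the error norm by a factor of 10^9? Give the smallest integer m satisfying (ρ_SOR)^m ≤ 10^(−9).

ρ_J = max_k |cos(kπ/122)| = cos(π/122) = 0.9996685
root = sin(π/122) = 0.0257479  (since 1−cos² = sin²).
ω* = 2/(1+0.0257479) = 1.9497968
and ρ(B_{ω*}) = 1.9497968 − 1 = 0.9497968.
ρ_SOR^m ≤ 10^(−9) ⇔ m ≥ 9·ln10/(−ln 0.9497968) = 20.7233/0.0515072 = 402.338; m = ⌈402.338⌉ = 403.

m = 403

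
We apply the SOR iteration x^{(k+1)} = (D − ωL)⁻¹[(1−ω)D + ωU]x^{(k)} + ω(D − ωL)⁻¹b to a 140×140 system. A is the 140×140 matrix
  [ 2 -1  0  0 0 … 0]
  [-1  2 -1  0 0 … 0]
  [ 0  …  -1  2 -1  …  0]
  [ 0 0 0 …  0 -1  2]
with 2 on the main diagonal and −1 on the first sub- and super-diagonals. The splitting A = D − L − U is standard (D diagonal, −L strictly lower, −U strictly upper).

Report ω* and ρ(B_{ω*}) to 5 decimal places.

n=140: λ(B_J) = 1 − λ(A)/2 = cos(kπ/141); k=1 gives ρ_J = 0.99975.
1 − cos²(π/141) = sin²(π/141) ⇒ √(1−ρ_J²) = sin(π/141) = 0.022279.
ω* = 2 / (1 + 0.022279) = 2 / 1.022279 ≈ 1.95641.
At ω = 1.95641 every |λ(B_ω)| = ω−1, so ρ_SOR = 0.95641.

ω* = 1.95641, ρ_SOR = 0.95641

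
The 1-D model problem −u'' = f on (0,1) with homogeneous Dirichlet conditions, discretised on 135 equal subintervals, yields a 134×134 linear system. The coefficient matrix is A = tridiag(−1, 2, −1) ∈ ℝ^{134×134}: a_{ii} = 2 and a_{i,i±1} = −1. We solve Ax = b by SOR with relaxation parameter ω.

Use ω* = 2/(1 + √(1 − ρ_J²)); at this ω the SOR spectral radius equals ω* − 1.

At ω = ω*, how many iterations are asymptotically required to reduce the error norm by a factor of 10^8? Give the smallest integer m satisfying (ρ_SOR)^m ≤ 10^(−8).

n=134: λ(B_J) = 1 − λ(A)/2 = cos(kπ/135); k=1 gives ρ_J = 0.9997292.
√(1−ρ_J²) = |sin(π/135)| = 0.0232690
Young: ω* = 2/(1+√(1−ρ_J²)) = 2/(1+0.0232690) = 2/1.0232690 = 1.9545203.
Hence ρ(B_{ω*}) = 1.9545203 − 1 = 0.9545203.
(0.9545203)^m ≤ 10^{−8}  ⇒  m·ln(0.9545203) ≤ −8·ln10  ⇒  m ≥ 395.749  ⇒  m = 396

m = 396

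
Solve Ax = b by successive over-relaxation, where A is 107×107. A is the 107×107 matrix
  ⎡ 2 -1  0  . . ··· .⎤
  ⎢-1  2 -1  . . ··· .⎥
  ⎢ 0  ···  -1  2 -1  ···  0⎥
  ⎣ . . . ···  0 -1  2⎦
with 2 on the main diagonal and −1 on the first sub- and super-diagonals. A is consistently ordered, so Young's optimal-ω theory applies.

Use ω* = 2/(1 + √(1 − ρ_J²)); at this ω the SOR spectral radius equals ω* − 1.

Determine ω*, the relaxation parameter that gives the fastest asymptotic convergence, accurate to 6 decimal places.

ω* = 1.943475

[ρ_J] n=107: ρ(B_J) = cos(π/(n+1)) = cos(π/108) = 0.999577.
√(1−ρ_J²) simplifies to sin(π/108) = 0.0290847.
Then 2/(1+√(1−ρ_J²)) = 2/(1+0.0290847); ω* = 2/1.0290847 = 1.943475.
ρ_SOR = ω* − 1 = 1.943475 − 1 = 0.943475.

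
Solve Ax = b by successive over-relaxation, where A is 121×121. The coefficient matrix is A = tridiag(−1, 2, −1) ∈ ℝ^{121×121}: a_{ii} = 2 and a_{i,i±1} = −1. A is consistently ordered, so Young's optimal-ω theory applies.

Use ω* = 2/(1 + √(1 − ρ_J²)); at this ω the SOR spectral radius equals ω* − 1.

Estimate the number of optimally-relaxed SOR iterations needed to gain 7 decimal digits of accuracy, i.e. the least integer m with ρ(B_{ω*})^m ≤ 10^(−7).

n=121: λ(B_J) = 1 − λ(A)/2 = cos(kπ/122); k=1 gives ρ_J = 0.9996685.
√(1 − cos²(π/122)) = sin(π/122) ≈ 0.0257479.
Young: ω* = 2/(1+√(1−ρ_J²)) = 2/(1+0.0257479) = 2/1.0257479 = 1.9497968.
ρ_SOR = ω* − 1 = 1.9497968 − 1 = 0.9497968.
ρ_SOR^m ≤ 10^(−7) ⇔ m ≥ 7·ln10/(−ln 0.9497968) = 16.1181/0.0515072 = 312.929; m = ⌈312.929⌉ = 313.

m = 313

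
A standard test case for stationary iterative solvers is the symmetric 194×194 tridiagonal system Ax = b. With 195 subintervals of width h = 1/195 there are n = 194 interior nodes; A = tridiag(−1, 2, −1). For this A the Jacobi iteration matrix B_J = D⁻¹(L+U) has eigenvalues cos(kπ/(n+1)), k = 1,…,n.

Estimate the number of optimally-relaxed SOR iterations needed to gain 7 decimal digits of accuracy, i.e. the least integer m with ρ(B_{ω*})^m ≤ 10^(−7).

[ρ_J] n=194: ρ(B_J) = cos(π/(n+1)) = cos(π/195) = 0.9998702.
1 − cos²(π/195) = sin²(π/195) ⇒ √(1−ρ_J²) = sin(π/195) = 0.0161100.
Then 2/(1+√(1−ρ_J²)) = 2/(1+0.0161100); ω* = 2/1.0161100 = 1.9682908.
ρ_SOR = ω* − 1 ≈ 0.9682908.
Need (0.9682908)^m ≤ 10^(−7): m ≥ 7·ln10/|ln 0.9682908| = 16.1181/0.0322228 = 500.208 ⇒ m = 501.

m = 501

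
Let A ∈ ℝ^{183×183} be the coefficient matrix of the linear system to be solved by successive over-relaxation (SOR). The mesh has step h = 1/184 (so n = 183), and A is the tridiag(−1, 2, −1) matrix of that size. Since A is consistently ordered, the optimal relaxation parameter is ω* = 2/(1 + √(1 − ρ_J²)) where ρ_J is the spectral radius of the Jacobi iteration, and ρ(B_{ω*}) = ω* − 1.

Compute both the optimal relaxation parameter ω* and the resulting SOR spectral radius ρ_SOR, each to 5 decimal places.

ω* = 1.96643, ρ_SOR = 0.96643

spectrum of D⁻¹(L+U) = {cos(kπ/184) : 1≤k≤183}; ρ_J = cos(π/184) = 0.99985.
1 − cos²(π/184) = sin²(π/184) ⇒ √(1−ρ_J²) = sin(π/184) = 0.017073.
ω* = 2 / (1 + 0.017073) = 2 / 1.017073 ≈ 1.96643.
ρ_SOR = ω* − 1 = 1.96643 − 1 = 0.96643.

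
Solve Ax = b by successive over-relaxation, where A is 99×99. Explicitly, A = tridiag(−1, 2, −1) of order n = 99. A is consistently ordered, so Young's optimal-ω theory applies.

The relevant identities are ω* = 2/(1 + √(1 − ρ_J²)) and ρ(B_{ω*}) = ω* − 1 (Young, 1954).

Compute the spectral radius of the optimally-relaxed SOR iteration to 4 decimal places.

ρ_SOR = 0.9391

½·tridiag(1,0,1) at n=99: λ_k = cos(kπ/100); max |λ| at k=1 ⇒ ρ_J = cos(π/100) ≈ 0.9995.
1 − cos²(π/100) = sin²(π/100) ⇒ √(1−ρ_J²) = sin(π/100) = 0.03141.
So ω* = 2/1.03141 = 1.9391 (Young).
and ρ(B_{ω*}) = 1.9391 − 1 = 0.9391.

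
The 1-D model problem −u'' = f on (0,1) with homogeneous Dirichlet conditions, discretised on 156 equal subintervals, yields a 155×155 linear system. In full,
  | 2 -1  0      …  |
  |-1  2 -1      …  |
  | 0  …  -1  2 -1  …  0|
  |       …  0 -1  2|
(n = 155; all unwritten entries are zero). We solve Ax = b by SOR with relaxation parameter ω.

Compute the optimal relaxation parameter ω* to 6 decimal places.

spectrum of D⁻¹(L+U) = {cos(kπ/156) : 1≤k≤155}; ρ_J = cos(π/156) = 0.999797.
1 − cos²(π/156) = sin²(π/156) ⇒ √(1−ρ_J²) = sin(π/156) = 0.0201371.
ω* = 2/(1 + 0.0201371) = 2/1.0201371 = 1.960521.
ρ(B_{ω*}) = ω*−1 = 0.960521

ω* = 1.960521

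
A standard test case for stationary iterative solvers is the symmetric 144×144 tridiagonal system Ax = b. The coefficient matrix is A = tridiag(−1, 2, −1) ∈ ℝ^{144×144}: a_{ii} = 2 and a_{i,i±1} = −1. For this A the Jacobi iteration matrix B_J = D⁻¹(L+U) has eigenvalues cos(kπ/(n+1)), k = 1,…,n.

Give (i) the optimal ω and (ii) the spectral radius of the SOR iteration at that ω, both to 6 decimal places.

ω* = 1.957590, ρ_SOR = 0.957590

B_J for the 144×144 system has eigenvalues cos(kπ/145); ρ_J = cos(π/145) = 0.999765.
root = sin(π/145) = 0.0216645  (since 1−cos² = sin²).
ω* = 2 / (1 + 0.0216645) = 2 / 1.0216645 ≈ 1.957590.
ρ(B_{ω*}) = ω*−1 = 0.957590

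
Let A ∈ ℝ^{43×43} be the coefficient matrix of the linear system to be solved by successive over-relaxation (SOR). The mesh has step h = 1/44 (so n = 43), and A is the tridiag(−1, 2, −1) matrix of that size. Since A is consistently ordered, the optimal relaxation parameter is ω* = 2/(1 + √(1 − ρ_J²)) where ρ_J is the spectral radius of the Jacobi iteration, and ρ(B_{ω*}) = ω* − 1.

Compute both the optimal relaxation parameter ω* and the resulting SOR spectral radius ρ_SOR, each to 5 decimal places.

With n=43, ρ(Jacobi) = cos(π/44) = 0.99745.
1 − cos²(π/44) = sin²(π/44) ⇒ √(1−ρ_J²) = sin(π/44) = 0.071339.
So ω* = 2/1.071339 = 1.86682 (Young).
ρ(B_{ω*}) = ω*−1 = 0.86682

ω* = 1.86682, ρ_SOR = 0.86682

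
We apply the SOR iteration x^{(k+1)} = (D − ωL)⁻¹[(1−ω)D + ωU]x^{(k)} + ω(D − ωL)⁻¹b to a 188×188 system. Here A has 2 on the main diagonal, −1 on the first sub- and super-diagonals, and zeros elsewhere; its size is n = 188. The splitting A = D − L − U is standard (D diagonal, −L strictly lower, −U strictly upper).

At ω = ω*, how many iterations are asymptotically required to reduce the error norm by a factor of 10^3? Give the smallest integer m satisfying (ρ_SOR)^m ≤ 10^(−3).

m = 208

½·tridiag(1,0,1) at n=188: λ_k = cos(kπ/189); max |λ| at k=1 ⇒ ρ_J = cos(π/189) ≈ 0.9998619.
√(1 − cos²(π/189)) = sin(π/189) ≈ 0.0166214.
[ω*] 2 ÷ (1 + 0.0166214) = 2 ÷ 1.0166214 = 1.9673007.
At ω = 1.9673007 every |λ(B_ω)| = ω−1, so ρ_SOR = 0.9673007.
m ≥ 3·ln10 / (−ln 0.9673007) = 207.778; smallest integer m = 208.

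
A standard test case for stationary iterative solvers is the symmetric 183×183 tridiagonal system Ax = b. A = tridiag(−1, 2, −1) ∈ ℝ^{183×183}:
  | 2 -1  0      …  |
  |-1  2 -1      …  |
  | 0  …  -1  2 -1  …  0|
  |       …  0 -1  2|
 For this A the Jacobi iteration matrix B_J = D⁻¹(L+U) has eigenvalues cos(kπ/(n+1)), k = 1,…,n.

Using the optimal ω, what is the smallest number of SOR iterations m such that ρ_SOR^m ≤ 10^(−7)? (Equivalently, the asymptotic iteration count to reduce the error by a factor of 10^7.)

m = 472

With n=183, ρ(Jacobi) = cos(π/184) = 0.9998542.
√(1−ρ_J²) simplifies to sin(π/184) = 0.0170730.
ω* = 2/(1+0.0170730) = 1.9664272
ρ_SOR = ω* − 1 ≈ 0.9664272.
ρ_SOR^m ≤ 10^(−7) ⇔ m ≥ 7·ln10/(−ln 0.9664272) = 16.1181/0.0341493 = 471.989; m = ⌈471.989⌉ = 472.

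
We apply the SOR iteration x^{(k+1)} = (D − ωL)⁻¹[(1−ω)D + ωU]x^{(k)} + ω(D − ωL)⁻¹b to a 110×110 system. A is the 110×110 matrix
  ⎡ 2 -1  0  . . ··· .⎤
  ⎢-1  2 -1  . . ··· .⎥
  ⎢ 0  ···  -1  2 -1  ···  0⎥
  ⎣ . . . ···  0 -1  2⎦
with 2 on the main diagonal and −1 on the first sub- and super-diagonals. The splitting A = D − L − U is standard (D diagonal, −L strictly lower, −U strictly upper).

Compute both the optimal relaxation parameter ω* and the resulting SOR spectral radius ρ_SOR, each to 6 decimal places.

n=110: λ(B_J) = 1 − λ(A)/2 = cos(kπ/111); k=1 gives ρ_J = 0.999600.
√(1−ρ_J²) = |sin(π/111)| = 0.0282989
So ω* = 2/1.0282989 = 1.944960 (Young).
ρ_SOR = ω* − 1 ≈ 0.944960.

ω* = 1.944960, ρ_SOR = 0.944960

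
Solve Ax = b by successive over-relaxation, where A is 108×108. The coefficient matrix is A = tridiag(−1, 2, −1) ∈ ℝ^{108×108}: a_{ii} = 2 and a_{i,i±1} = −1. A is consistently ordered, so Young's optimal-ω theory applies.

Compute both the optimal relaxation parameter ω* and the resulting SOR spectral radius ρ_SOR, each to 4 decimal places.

ω* = 1.9440, ρ_SOR = 0.9440

½·tridiag(1,0,1) at n=108: λ_k = cos(kπ/109); max |λ| at k=1 ⇒ ρ_J = cos(π/109) ≈ 0.9996.
root = sin(π/109) = 0.02882  (since 1−cos² = sin²).
So ω* = 2/1.02882 = 1.9440 (Young).
ρ(B_{ω*}) = ω*−1 = 0.9440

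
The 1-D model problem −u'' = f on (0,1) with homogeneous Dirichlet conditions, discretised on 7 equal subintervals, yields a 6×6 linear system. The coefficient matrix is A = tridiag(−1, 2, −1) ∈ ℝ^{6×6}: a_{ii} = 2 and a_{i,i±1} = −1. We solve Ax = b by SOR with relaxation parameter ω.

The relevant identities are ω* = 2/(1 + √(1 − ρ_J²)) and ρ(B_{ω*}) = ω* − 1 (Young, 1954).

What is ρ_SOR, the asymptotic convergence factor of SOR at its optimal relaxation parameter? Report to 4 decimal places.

B_J for the 6×6 system has eigenvalues cos(kπ/7); ρ_J = cos(π/7) = 0.9010.
√(1−ρ_J²) = |sin(π/7)| = 0.43388
[ω*] 2 ÷ (1 + 0.43388) = 2 ÷ 1.43388 = 1.3948.
[ρ_SOR] ω* − 1 = 0.3948.

ρ_SOR = 0.3948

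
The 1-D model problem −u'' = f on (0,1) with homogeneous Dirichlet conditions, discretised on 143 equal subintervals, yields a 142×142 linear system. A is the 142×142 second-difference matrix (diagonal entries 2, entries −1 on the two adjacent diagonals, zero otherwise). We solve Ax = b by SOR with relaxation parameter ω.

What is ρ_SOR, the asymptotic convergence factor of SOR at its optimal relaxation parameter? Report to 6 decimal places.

B_J for the 142×142 system has eigenvalues cos(kπ/143); ρ_J = cos(π/143) = 0.999759.
root = sin(π/143) = 0.0219674  (since 1−cos² = sin²).
Young: ω* = 2/(1+√(1−ρ_J²)) = 2/(1+0.0219674) = 2/1.0219674 = 1.957010.
[ρ_SOR] ω* − 1 = 0.957010.

ρ_SOR = 0.957010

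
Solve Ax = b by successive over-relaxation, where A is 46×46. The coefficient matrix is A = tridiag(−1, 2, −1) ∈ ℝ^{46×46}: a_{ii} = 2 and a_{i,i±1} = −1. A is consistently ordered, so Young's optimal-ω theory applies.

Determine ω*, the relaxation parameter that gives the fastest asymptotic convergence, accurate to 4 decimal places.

n=46: λ(B_J) = 1 − λ(A)/2 = cos(kπ/47); k=1 gives ρ_J = 0.9978.
√(1 − cos²(π/47)) = sin(π/47) ≈ 0.06679.
Then 2/(1+√(1−ρ_J²)) = 2/(1+0.06679); ω* = 2/1.06679 = 1.8748.
and ρ(B_{ω*}) = 1.8748 − 1 = 0.8748.

ω* = 1.8748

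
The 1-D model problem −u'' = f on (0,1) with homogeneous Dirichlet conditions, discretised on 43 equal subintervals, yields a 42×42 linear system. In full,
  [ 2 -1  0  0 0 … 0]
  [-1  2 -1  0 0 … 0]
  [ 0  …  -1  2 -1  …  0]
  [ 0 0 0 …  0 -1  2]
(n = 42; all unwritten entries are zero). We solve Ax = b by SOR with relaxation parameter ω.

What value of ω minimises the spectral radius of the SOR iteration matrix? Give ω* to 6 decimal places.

½·tridiag(1,0,1) at n=42: λ_k = cos(kπ/43); max |λ| at k=1 ⇒ ρ_J = cos(π/43) ≈ 0.997332.
√(1−ρ_J²) = |sin(π/43)| = 0.0729953
[ω*] 2 ÷ (1 + 0.0729953) = 2 ÷ 1.0729953 = 1.863941.
Hence ρ(B_{ω*}) = 1.863941 − 1 = 0.863941.

ω* = 1.863941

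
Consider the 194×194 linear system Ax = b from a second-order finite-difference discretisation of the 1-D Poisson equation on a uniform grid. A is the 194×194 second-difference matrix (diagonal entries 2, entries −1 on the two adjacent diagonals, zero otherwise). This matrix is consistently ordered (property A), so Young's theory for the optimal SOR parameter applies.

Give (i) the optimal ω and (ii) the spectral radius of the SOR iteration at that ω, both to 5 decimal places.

spectrum of D⁻¹(L+U) = {cos(kπ/195) : 1≤k≤194}; ρ_J = cos(π/195) = 0.99987.
√(1−ρ_J²) simplifies to sin(π/195) = 0.016110.
ω* = 2 / (1 + 0.016110) = 2 / 1.016110 ≈ 1.96829.
ρ(B_{ω*}) = ω*−1 = 0.96829

ω* = 1.96829, ρ_SOR = 0.96829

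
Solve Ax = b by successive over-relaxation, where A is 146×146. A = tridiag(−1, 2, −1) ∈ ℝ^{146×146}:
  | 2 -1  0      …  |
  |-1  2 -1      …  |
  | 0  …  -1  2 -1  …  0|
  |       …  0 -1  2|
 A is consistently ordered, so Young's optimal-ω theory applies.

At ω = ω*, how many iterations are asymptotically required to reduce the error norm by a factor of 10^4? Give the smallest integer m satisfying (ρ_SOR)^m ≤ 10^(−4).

m = 216

n=146: λ(B_J) = 1 − λ(A)/2 = cos(kπ/147); k=1 gives ρ_J = 0.9997716.
root = sin(π/147) = 0.0213698  (since 1−cos² = sin²).
So ω* = 2/1.0213698 = 1.9581546 (Young).
Hence ρ(B_{ω*}) = 1.9581546 − 1 = 0.9581546.
For 4 digits: m = 4·ln10 / (−ln 0.9581546) = 9.21034/0.0427461 = 215.466; round up → m = 216.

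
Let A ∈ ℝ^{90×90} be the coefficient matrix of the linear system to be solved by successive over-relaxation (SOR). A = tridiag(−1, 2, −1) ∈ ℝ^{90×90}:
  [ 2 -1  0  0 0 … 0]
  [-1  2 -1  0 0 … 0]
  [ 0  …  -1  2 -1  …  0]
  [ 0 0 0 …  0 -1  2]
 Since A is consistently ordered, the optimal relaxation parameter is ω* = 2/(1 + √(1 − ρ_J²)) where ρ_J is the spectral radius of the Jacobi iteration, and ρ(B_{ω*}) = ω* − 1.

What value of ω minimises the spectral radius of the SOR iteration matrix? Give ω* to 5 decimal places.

ω* = 1.93327

[ρ_J] n=90: ρ(B_J) = cos(π/(n+1)) = cos(π/91) = 0.99940.
√(1−ρ_J²) simplifies to sin(π/91) = 0.034516.
Young: ω* = 2/(1+√(1−ρ_J²)) = 2/(1+0.034516) = 2/1.034516 = 1.93327.
[ρ_SOR] ω* − 1 = 0.93327.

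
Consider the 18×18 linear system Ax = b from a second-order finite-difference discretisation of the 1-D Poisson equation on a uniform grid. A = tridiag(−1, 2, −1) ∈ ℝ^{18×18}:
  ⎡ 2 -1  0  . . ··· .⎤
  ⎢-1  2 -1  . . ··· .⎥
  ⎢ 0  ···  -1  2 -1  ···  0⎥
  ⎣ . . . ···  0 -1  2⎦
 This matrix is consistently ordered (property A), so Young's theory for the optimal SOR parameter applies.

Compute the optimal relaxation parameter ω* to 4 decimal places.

n=18: λ(B_J) = 1 − λ(A)/2 = cos(kπ/19); k=1 gives ρ_J = 0.9864.
√(1−ρ_J²) simplifies to sin(π/19) = 0.16459.
Then 2/(1+√(1−ρ_J²)) = 2/(1+0.16459); ω* = 2/1.16459 = 1.7173.
ρ(B_{ω*}) = ω*−1 = 0.7173

ω* = 1.7173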